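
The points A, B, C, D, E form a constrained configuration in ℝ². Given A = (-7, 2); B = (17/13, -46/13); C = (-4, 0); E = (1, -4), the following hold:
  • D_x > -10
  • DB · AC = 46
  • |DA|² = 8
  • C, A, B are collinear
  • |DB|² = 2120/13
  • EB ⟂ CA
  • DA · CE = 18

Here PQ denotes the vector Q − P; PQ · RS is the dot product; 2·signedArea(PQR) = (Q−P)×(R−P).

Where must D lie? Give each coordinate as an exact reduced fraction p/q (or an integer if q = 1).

1. D_x = -9  [DA · CE = 18 ∩ DB · AC = 46]
2. D_y = 4  [DA · CE = 18 ∩ DB · AC = 46]
   → D = (-9, 4)

D = (-9, 4)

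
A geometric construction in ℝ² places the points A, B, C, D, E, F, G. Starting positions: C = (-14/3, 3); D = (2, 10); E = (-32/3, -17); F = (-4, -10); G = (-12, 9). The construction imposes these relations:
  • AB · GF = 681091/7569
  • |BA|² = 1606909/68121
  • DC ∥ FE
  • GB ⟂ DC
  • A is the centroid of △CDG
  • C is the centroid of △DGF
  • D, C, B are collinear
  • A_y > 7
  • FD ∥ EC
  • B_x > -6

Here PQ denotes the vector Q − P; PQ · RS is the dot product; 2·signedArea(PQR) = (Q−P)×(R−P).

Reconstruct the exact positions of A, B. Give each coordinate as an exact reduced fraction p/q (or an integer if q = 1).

A = (-44/9, 22/3)
B = (-4338/841, 2089/841)

1. A_x = -44/9  [A is the centroid of △CDG]
2. A_y = 22/3  [A is the centroid of △CDG]
   → A = (-44/9, 22/3)
3. B_x = -4338/841  [D, C, B are collinear ∩ GB ⟂ DC]
4. B_y = 2089/841  [D, C, B are collinear ∩ GB ⟂ DC]
   → B = (-4338/841, 2089/841)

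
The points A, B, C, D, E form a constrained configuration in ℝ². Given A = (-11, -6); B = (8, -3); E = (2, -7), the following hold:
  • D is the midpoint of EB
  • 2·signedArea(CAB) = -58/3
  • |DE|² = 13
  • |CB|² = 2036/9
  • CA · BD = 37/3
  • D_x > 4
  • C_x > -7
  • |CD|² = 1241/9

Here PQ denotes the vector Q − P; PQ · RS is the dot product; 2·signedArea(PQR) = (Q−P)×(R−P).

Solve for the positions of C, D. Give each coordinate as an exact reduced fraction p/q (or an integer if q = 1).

C = (-20/3, -19/3)
D = (5, -5)

1. D_x = 5  [D is the midpoint of EB]
2. D_y = -5  [D is the midpoint of EB]
   → D = (5, -5)
3. C_x = -20/3  [CA · BD = 37/3 ∩ 2·signedArea(CAB) = -58/3]
4. C_y = -19/3  [CA · BD = 37/3 ∩ 2·signedArea(CAB) = -58/3]
   → C = (-20/3, -19/3)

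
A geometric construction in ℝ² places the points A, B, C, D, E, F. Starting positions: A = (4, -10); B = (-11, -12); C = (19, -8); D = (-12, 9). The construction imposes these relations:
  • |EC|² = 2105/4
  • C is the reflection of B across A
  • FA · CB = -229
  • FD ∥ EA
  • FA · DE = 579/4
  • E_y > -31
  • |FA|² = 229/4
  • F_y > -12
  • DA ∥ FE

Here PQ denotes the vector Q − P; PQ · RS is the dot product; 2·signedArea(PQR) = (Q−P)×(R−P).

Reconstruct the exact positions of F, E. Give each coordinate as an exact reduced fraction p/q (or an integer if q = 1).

E = (25/2, -30)
F = (-7/2, -11)

1. F_x = -7/2  [line 30·x + 4·y + 149 = 0 ∩ |FA|² = 229/4]
2. F_y = -11  [line 30·x + 4·y + 149 = 0 ∩ |FA|² = 229/4]
   → F = (-7/2, -11)
3. E_x = 25/2  [FA · DE = 579/4 ∩ FD ∥ EA]
4. E_y = -30  [FA · DE = 579/4 ∩ FD ∥ EA]
   → E = (25/2, -30)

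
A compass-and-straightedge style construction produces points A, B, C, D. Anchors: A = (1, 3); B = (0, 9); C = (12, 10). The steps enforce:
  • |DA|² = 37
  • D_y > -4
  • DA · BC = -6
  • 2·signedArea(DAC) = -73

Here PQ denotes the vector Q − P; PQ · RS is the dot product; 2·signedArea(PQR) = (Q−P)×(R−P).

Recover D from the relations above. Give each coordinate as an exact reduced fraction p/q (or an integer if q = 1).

D = (2, -3)

1. D_x = 2  [2·signedArea(DAC) = -73 ∩ DA · BC = -6]
2. D_y = -3  [2·signedArea(DAC) = -73 ∩ DA · BC = -6]
   → D = (2, -3)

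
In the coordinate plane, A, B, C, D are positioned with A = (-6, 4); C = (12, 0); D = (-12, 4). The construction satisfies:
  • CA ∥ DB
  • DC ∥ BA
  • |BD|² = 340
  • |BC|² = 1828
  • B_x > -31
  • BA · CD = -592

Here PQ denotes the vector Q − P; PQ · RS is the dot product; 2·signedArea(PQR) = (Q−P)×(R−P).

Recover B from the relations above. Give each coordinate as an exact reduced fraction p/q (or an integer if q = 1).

B = (-30, 8)

1. B_x = -30  [DC ∥ BA ∩ CA ∥ DB]
2. B_y = 8  [DC ∥ BA ∩ CA ∥ DB]
   → B = (-30, 8)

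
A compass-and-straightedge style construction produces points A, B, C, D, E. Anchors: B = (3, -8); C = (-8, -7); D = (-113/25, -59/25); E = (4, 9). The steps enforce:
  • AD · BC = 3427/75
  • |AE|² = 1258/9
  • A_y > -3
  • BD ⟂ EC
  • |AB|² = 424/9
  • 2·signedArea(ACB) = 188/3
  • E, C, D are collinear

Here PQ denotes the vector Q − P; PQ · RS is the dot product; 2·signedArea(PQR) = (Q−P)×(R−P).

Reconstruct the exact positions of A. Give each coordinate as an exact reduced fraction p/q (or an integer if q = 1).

A = (-1/3, -2)

1. A_x = -1/3  [2·signedArea(ACB) = 188/3 ∩ AD · BC = 3427/75]
2. A_y = -2  [2·signedArea(ACB) = 188/3 ∩ AD · BC = 3427/75]
   → A = (-1/3, -2)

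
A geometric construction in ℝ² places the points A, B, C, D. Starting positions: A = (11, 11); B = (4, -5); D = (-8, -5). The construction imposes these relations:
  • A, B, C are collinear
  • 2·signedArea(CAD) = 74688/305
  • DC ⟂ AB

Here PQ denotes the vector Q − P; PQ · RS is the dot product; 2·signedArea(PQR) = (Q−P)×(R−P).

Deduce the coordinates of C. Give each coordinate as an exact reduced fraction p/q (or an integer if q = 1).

C = (632/305, -2869/305)

1. C_x = 632/305  [A, B, C are collinear ∩ DC ⟂ AB]
2. C_y = -2869/305  [A, B, C are collinear ∩ DC ⟂ AB]
   → C = (632/305, -2869/305)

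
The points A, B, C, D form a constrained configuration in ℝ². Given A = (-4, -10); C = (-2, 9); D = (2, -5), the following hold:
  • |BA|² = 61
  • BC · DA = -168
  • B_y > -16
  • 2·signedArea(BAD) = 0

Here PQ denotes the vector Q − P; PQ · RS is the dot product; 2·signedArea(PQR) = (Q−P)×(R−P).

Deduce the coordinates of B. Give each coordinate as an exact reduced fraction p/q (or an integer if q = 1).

1. B_x = -10  [2·signedArea(BAD) = 0 ∩ BC · DA = -168]
2. B_y = -15  [2·signedArea(BAD) = 0 ∩ BC · DA = -168]
   → B = (-10, -15)

B = (-10, -15)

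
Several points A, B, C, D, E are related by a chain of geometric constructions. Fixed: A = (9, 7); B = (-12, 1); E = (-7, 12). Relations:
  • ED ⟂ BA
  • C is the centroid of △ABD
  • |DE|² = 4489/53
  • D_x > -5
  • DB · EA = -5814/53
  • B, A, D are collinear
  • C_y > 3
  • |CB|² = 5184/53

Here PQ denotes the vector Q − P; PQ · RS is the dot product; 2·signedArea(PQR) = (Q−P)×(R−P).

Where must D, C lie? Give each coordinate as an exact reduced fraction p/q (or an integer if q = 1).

C = (-132/53, 197/53)
D = (-237/53, 167/53)

1. D_x = -237/53  [B, A, D are collinear ∩ ED ⟂ BA]
2. D_y = 167/53  [B, A, D are collinear ∩ ED ⟂ BA]
   → D = (-237/53, 167/53)
3. C_x = -132/53  [C is the centroid of △ABD]
4. C_y = 197/53  [C is the centroid of △ABD]
   → C = (-132/53, 197/53)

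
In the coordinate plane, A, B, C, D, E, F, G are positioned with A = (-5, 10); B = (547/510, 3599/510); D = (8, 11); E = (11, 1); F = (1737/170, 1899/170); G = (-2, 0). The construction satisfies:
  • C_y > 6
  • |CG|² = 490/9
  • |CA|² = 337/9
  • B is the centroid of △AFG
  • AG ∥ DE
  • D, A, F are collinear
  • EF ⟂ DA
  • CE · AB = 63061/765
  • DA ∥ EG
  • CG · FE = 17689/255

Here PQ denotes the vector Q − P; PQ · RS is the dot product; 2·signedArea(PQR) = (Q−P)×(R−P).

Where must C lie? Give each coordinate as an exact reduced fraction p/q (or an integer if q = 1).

1. C_x = 1/3  [CE · AB = 63061/765 ∩ CG · FE = 17689/255]
2. C_y = 7  [CE · AB = 63061/765 ∩ CG · FE = 17689/255]
   → C = (1/3, 7)

C = (1/3, 7)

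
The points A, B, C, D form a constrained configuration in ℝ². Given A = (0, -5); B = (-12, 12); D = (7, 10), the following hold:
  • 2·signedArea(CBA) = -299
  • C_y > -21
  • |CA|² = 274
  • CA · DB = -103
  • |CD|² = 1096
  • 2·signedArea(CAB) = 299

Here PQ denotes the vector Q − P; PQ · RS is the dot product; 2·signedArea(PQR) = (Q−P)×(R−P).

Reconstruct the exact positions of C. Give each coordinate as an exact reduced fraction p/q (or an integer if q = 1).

1. C_x = -7  [2·signedArea(CBA) = -299 ∩ CA · DB = -103]
2. C_y = -20  [2·signedArea(CBA) = -299 ∩ CA · DB = -103]
   → C = (-7, -20)

C = (-7, -20)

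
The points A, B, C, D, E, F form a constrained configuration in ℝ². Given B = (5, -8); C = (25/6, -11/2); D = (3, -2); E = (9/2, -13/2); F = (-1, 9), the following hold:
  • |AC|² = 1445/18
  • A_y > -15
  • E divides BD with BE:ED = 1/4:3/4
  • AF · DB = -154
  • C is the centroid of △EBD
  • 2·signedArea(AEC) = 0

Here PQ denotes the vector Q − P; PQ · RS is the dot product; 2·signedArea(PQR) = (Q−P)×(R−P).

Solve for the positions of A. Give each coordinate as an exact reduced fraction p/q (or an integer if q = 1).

A = (7, -14)

1. A_x = 7  [2·signedArea(AEC) = 0 ∩ AF · DB = -154]
2. A_y = -14  [2·signedArea(AEC) = 0 ∩ AF · DB = -154]
   → A = (7, -14)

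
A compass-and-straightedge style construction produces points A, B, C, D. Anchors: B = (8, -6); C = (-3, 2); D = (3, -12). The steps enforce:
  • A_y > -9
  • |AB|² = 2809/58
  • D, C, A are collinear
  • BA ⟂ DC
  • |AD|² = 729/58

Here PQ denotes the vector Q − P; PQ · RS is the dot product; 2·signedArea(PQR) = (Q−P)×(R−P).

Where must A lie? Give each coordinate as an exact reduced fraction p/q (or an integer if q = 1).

1. A_x = 93/58  [D, C, A are collinear ∩ BA ⟂ DC]
2. A_y = -507/58  [D, C, A are collinear ∩ BA ⟂ DC]
   → A = (93/58, -507/58)

A = (93/58, -507/58)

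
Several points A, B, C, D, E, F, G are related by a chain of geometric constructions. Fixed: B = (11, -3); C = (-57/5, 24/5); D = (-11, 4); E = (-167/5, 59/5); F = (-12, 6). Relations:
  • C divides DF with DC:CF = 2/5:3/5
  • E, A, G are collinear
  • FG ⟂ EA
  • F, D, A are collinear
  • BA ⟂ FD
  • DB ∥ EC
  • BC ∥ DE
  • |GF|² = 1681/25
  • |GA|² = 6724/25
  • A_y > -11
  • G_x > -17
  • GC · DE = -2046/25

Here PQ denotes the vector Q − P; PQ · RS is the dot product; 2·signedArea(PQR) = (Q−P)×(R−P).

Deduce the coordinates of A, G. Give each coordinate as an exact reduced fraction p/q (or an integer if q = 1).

1. A_x = -19/5  [F, D, A are collinear ∩ BA ⟂ FD]
2. A_y = -52/5  [F, D, A are collinear ∩ BA ⟂ FD]
   → A = (-19/5, -52/5)
3. G_x = -423/25  [E, A, G are collinear ∩ FG ⟂ EA]
4. G_y = -14/25  [E, A, G are collinear ∩ FG ⟂ EA]
   → G = (-423/25, -14/25)

A = (-19/5, -52/5)
G = (-423/25, -14/25)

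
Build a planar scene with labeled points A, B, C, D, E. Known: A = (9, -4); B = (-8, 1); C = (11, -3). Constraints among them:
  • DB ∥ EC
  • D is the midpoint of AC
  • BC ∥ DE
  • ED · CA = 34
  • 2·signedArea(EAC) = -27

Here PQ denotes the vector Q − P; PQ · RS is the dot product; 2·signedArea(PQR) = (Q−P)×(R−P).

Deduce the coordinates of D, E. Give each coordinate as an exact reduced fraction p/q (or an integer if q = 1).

D = (10, -7/2)
E = (29, -15/2)

1. D_x = 10  [D is the midpoint of AC]
2. D_y = -7/2  [D is the midpoint of AC]
   → D = (10, -7/2)
3. E_x = 29  [DB ∥ EC ∩ BC ∥ DE]
4. E_y = -15/2  [DB ∥ EC ∩ BC ∥ DE]
   → E = (29, -15/2)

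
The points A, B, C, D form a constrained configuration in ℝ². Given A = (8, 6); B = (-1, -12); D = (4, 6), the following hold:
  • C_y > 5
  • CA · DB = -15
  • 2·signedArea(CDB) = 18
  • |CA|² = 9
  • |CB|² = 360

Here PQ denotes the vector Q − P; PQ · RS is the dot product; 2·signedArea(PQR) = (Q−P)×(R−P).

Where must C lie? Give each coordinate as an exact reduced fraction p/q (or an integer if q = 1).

C = (5, 6)

1. C_x = 5  [2·signedArea(CDB) = 18 ∩ CA · DB = -15]
2. C_y = 6  [2·signedArea(CDB) = 18 ∩ CA · DB = -15]
   → C = (5, 6)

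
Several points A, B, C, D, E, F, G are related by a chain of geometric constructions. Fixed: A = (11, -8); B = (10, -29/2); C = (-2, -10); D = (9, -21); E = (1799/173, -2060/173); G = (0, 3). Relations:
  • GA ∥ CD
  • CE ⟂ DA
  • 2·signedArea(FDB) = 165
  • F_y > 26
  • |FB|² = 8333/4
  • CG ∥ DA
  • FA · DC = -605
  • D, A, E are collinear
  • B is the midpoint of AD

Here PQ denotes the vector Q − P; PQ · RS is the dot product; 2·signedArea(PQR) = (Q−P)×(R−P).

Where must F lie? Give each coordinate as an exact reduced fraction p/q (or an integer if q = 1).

F = (-9, 27)

1. F_x = -9  [2·signedArea(FDB) = 165 ∩ FA · DC = -605]
2. F_y = 27  [2·signedArea(FDB) = 165 ∩ FA · DC = -605]
   → F = (-9, 27)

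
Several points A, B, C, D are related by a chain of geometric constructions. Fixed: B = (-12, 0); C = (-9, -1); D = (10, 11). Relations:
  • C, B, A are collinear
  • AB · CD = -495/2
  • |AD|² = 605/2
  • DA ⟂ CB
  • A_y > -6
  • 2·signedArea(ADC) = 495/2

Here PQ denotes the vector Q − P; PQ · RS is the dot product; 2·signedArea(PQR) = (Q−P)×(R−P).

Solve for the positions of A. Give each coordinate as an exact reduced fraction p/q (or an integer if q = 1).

A = (9/2, -11/2)

1. A_x = 9/2  [C, B, A are collinear ∩ DA ⟂ CB]
2. A_y = -11/2  [C, B, A are collinear ∩ DA ⟂ CB]
   → A = (9/2, -11/2)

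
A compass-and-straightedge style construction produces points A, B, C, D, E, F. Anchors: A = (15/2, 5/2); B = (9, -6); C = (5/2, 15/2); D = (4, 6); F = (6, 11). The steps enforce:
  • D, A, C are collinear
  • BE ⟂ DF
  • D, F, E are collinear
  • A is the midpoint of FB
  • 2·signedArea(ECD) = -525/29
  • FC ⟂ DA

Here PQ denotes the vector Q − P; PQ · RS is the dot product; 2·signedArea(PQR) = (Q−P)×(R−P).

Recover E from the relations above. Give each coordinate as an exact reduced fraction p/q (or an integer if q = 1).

E = (16/29, -76/29)

1. E_x = 16/29  [D, F, E are collinear ∩ BE ⟂ DF]
2. E_y = -76/29  [D, F, E are collinear ∩ BE ⟂ DF]
   → E = (16/29, -76/29)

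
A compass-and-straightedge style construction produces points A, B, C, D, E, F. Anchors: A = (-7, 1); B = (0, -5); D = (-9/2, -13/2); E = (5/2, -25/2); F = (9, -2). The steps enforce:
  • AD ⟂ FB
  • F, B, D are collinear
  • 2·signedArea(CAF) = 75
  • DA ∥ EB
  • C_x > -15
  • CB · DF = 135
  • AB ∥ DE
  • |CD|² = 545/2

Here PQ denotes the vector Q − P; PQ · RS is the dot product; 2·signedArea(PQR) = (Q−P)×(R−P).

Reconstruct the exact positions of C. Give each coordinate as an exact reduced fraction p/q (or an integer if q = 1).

1. C_x = -14  [CB · DF = 135 ∩ 2·signedArea(CAF) = 75]
2. C_y = 7  [CB · DF = 135 ∩ 2·signedArea(CAF) = 75]
   → C = (-14, 7)

C = (-14, 7)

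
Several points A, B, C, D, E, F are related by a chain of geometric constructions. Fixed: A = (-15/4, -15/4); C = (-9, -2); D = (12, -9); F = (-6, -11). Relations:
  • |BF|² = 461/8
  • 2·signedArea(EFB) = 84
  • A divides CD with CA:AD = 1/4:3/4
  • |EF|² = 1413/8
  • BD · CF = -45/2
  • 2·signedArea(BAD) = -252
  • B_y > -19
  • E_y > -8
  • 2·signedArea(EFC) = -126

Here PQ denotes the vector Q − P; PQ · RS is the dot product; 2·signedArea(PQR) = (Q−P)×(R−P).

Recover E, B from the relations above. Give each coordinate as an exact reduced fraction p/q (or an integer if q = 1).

1. B_x = -33/4  [BD · CF = -45/2 ∩ 2·signedArea(BAD) = -252]
2. B_y = -73/4  [BD · CF = -45/2 ∩ 2·signedArea(BAD) = -252]
   → B = (-33/4, -73/4)
3. E_x = 27/4  [2·signedArea(EFC) = -126 ∩ 2·signedArea(EFB) = 84]
4. E_y = -29/4  [2·signedArea(EFC) = -126 ∩ 2·signedArea(EFB) = 84]
   → E = (27/4, -29/4)

B = (-33/4, -73/4)
E = (27/4, -29/4)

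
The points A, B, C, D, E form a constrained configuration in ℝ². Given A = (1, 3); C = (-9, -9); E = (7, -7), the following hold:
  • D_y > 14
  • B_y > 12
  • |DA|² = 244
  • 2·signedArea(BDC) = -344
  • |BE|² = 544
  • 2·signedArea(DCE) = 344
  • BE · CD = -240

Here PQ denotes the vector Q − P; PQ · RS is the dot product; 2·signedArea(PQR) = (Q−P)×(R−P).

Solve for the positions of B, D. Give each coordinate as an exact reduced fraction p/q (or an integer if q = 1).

1. D_x = 11  [line -2·x + 16·y + -218 = 0 ∩ |DA|² = 244]
2. D_y = 15  [line -2·x + 16·y + -218 = 0 ∩ |DA|² = 244]
   → D = (11, 15)
3. B_x = -5  [BE · CD = -240 ∩ 2·signedArea(BDC) = -344]
4. B_y = 13  [BE · CD = -240 ∩ 2·signedArea(BDC) = -344]
   → B = (-5, 13)

B = (-5, 13)
D = (11, 15)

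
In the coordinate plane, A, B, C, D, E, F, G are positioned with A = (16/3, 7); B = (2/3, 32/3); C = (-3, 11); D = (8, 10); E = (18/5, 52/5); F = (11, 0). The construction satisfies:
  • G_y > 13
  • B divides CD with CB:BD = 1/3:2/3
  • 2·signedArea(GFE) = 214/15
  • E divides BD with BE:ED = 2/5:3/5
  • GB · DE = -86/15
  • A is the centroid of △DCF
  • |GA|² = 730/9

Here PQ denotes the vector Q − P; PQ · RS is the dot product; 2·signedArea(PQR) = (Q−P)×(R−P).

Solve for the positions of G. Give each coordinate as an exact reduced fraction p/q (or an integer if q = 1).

G = (-1/3, 14)

1. G_x = -1/3  [GB · DE = -86/15 ∩ 2·signedArea(GFE) = 214/15]
2. G_y = 14  [GB · DE = -86/15 ∩ 2·signedArea(GFE) = 214/15]
   → G = (-1/3, 14)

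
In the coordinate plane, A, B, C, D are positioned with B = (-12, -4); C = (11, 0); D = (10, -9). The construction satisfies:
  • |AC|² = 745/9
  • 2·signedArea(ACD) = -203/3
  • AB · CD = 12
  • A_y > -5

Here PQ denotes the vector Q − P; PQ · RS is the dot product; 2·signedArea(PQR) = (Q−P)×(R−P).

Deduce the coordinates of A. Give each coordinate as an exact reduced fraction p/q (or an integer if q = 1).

A = (3, -13/3)

1. A_x = 3  [AB · CD = 12 ∩ 2·signedArea(ACD) = -203/3]
2. A_y = -13/3  [AB · CD = 12 ∩ 2·signedArea(ACD) = -203/3]
   → A = (3, -13/3)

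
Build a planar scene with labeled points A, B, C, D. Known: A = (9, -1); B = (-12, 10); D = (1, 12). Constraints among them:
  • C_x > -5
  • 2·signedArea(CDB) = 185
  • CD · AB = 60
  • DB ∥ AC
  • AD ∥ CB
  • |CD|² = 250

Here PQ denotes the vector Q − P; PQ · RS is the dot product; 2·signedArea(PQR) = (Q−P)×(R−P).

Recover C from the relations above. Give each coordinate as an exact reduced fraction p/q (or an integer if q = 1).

C = (-4, -3)

1. C_x = -4  [AD ∥ CB ∩ DB ∥ AC]
2. C_y = -3  [AD ∥ CB ∩ DB ∥ AC]
   → C = (-4, -3)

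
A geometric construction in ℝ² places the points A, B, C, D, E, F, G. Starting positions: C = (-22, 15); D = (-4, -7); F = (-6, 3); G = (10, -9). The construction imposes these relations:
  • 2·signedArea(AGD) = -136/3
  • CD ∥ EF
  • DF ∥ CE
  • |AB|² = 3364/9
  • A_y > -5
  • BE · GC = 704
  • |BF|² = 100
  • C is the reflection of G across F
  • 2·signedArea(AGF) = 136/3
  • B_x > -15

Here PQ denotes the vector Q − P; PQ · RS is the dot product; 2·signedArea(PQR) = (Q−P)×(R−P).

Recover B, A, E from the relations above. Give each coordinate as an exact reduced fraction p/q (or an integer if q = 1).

A = (0, -13/3)
B = (-14, 9)
E = (-24, 25)

1. A_x = 0  [2·signedArea(AGF) = 136/3 ∩ 2·signedArea(AGD) = -136/3]
2. A_y = -13/3  [2·signedArea(AGF) = 136/3 ∩ 2·signedArea(AGD) = -136/3]
   → A = (0, -13/3)
3. E_x = -24  [CD ∥ EF ∩ DF ∥ CE]
4. E_y = 25  [CD ∥ EF ∩ DF ∥ CE]
   → E = (-24, 25)
5. B_x = -14  [line 32·x + -24·y + 664 = 0 ∩ |BF|² = 100]
6. B_y = 9  [line 32·x + -24·y + 664 = 0 ∩ |BF|² = 100]
   → B = (-14, 9)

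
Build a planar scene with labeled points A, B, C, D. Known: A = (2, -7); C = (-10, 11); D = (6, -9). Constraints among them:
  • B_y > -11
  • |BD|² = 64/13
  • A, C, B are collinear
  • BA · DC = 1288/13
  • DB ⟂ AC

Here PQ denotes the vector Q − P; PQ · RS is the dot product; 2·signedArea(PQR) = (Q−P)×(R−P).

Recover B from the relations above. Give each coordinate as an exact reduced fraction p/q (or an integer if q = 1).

B = (54/13, -133/13)

1. B_x = 54/13  [A, C, B are collinear ∩ DB ⟂ AC]
2. B_y = -133/13  [A, C, B are collinear ∩ DB ⟂ AC]
   → B = (54/13, -133/13)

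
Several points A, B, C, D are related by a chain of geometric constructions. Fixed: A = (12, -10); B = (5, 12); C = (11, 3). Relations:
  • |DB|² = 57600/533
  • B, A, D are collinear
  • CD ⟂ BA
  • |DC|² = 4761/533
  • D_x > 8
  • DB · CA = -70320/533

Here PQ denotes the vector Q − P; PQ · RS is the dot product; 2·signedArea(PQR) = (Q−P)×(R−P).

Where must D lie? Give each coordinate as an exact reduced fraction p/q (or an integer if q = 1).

1. D_x = 4345/533  [B, A, D are collinear ∩ CD ⟂ BA]
2. D_y = 1116/533  [B, A, D are collinear ∩ CD ⟂ BA]
   → D = (4345/533, 1116/533)

D = (4345/533, 1116/533)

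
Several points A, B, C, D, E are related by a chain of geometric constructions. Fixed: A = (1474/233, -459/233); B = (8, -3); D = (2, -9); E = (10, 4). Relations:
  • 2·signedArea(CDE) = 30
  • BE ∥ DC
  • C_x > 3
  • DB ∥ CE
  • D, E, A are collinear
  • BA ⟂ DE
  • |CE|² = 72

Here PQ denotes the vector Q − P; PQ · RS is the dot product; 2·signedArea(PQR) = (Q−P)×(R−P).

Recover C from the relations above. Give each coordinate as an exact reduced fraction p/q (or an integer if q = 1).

C = (4, -2)

1. C_x = 4  [DB ∥ CE ∩ BE ∥ DC]
2. C_y = -2  [DB ∥ CE ∩ BE ∥ DC]
   → C = (4, -2)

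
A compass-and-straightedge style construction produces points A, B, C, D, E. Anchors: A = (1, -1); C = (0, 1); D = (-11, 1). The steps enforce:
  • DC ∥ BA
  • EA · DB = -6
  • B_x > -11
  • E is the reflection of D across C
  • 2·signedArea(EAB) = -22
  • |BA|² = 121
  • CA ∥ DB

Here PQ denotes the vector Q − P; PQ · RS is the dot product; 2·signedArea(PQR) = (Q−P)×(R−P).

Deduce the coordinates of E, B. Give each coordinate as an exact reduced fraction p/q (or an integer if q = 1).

1. E_x = 11  [E is the reflection of D across C]
2. E_y = 1  [E is the reflection of D across C]
   → E = (11, 1)
3. B_x = -10  [DC ∥ BA ∩ CA ∥ DB]
4. B_y = -1  [DC ∥ BA ∩ CA ∥ DB]
   → B = (-10, -1)

B = (-10, -1)
E = (11, 1)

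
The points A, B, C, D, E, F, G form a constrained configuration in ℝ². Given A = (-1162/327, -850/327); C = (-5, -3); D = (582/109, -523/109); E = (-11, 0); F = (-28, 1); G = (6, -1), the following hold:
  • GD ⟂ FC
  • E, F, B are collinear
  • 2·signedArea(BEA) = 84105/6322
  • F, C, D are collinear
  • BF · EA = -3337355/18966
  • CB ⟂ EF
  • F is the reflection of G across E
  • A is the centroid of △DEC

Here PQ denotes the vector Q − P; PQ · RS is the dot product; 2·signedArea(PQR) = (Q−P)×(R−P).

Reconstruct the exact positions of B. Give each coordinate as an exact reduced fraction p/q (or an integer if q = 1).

B = (-281/58, -21/58)

1. B_x = -281/58  [E, F, B are collinear ∩ CB ⟂ EF]
2. B_y = -21/58  [E, F, B are collinear ∩ CB ⟂ EF]
   → B = (-281/58, -21/58)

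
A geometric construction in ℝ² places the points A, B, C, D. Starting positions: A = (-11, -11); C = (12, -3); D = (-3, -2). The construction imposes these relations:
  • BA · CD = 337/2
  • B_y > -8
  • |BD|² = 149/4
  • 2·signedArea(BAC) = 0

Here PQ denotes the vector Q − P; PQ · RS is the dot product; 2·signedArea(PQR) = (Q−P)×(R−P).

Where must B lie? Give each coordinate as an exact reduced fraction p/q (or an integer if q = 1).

B = (1/2, -7)

1. B_x = 1/2  [2·signedArea(BAC) = 0 ∩ BA · CD = 337/2]
2. B_y = -7  [2·signedArea(BAC) = 0 ∩ BA · CD = 337/2]
   → B = (1/2, -7)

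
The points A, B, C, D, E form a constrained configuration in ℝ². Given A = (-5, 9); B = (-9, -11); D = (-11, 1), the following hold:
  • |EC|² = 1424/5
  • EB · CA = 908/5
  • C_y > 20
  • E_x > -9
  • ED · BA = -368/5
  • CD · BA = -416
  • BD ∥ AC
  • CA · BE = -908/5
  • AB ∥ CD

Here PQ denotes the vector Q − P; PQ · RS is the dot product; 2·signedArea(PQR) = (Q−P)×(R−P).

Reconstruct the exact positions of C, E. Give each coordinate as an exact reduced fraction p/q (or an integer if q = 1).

1. C_x = -7  [AB ∥ CD ∩ BD ∥ AC]
2. C_y = 21  [AB ∥ CD ∩ BD ∥ AC]
   → C = (-7, 21)
3. E_x = -43/5  [ED · BA = -368/5 ∩ CA · BE = -908/5]
4. E_y = 21/5  [ED · BA = -368/5 ∩ CA · BE = -908/5]
   → E = (-43/5, 21/5)

C = (-7, 21)
E = (-43/5, 21/5)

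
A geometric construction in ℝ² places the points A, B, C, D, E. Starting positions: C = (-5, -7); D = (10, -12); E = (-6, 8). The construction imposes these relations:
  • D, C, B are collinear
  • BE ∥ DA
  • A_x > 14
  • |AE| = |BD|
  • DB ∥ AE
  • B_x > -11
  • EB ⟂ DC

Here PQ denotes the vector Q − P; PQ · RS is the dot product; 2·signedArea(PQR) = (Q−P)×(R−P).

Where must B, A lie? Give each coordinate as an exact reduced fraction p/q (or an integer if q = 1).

1. B_x = -52/5  [D, C, B are collinear ∩ EB ⟂ DC]
2. B_y = -26/5  [D, C, B are collinear ∩ EB ⟂ DC]
   → B = (-52/5, -26/5)
3. A_x = 72/5  [DB ∥ AE ∩ BE ∥ DA]
4. A_y = 6/5  [DB ∥ AE ∩ BE ∥ DA]
   → A = (72/5, 6/5)

A = (72/5, 6/5)
B = (-52/5, -26/5)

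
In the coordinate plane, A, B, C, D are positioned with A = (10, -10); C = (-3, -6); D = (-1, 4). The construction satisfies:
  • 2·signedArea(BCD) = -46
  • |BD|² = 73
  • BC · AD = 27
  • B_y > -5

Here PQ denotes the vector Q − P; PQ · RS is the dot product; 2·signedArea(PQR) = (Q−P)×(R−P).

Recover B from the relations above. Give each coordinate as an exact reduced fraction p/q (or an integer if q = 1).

B = (2, -4)

1. B_x = 2  [BC · AD = 27 ∩ 2·signedArea(BCD) = -46]
2. B_y = -4  [BC · AD = 27 ∩ 2·signedArea(BCD) = -46]
   → B = (2, -4)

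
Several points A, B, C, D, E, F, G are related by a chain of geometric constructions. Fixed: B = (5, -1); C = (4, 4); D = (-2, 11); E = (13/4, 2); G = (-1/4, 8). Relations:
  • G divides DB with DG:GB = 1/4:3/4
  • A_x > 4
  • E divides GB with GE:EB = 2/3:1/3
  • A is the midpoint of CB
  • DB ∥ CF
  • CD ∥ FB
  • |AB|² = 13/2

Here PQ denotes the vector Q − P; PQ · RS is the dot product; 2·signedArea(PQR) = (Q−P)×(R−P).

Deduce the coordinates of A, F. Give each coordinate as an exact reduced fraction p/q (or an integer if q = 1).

1. A_x = 9/2  [A is the midpoint of CB]
2. A_y = 3/2  [A is the midpoint of CB]
   → A = (9/2, 3/2)
3. F_x = 11  [CD ∥ FB ∩ DB ∥ CF]
4. F_y = -8  [CD ∥ FB ∩ DB ∥ CF]
   → F = (11, -8)

A = (9/2, 3/2)
F = (11, -8)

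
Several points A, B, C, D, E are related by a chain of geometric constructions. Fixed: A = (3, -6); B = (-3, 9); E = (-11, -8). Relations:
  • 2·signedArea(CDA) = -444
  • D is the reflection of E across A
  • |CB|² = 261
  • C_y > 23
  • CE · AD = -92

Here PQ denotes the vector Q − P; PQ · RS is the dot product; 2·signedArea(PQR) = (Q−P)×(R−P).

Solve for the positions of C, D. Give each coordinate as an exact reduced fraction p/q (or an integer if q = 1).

C = (-9, 24)
D = (17, -4)

1. D_x = 17  [D is the reflection of E across A]
2. D_y = -4  [D is the reflection of E across A]
   → D = (17, -4)
3. C_x = -9  [2·signedArea(CDA) = -444 ∩ CE · AD = -92]
4. C_y = 24  [2·signedArea(CDA) = -444 ∩ CE · AD = -92]
   → C = (-9, 24)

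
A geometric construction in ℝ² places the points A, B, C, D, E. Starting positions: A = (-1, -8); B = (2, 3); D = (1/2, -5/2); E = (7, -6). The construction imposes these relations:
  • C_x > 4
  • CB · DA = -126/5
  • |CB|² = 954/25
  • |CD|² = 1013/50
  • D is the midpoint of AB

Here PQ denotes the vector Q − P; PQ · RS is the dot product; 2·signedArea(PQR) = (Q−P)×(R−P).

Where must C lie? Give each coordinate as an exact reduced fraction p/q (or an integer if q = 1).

C = (5, -12/5)

1. C_x = 5  [line 3/2·x + 11/2·y + 57/10 = 0 ∩ |CD|² = 1013/50]
2. C_y = -12/5  [line 3/2·x + 11/2·y + 57/10 = 0 ∩ |CD|² = 1013/50]
   → C = (5, -12/5)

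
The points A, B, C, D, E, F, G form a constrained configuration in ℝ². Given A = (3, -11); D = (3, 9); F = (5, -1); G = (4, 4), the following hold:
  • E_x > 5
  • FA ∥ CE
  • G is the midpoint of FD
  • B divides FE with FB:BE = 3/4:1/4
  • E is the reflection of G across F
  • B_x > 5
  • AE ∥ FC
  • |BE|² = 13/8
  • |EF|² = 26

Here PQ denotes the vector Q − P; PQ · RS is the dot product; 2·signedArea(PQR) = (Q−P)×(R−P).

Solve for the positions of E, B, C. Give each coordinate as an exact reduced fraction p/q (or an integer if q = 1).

B = (23/4, -19/4)
C = (8, 4)
E = (6, -6)

1. E_x = 6  [E is the reflection of G across F]
2. E_y = -6  [E is the reflection of G across F]
   → E = (6, -6)
3. B_x = 23/4  [B divides FE with FB:BE = 3/4:1/4]
4. B_y = -19/4  [B divides FE with FB:BE = 3/4:1/4]
   → B = (23/4, -19/4)
5. C_x = 8  [FA ∥ CE ∩ AE ∥ FC]
6. C_y = 4  [FA ∥ CE ∩ AE ∥ FC]
   → C = (8, 4)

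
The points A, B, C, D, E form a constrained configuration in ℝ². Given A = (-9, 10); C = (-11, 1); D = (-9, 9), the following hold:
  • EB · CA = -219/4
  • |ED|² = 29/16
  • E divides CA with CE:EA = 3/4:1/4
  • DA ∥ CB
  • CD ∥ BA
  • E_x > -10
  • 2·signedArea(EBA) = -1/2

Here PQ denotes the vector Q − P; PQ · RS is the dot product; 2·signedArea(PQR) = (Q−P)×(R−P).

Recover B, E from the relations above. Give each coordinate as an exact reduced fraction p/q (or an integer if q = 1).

B = (-11, 2)
E = (-19/2, 31/4)

1. B_x = -11  [CD ∥ BA ∩ DA ∥ CB]
2. B_y = 2  [CD ∥ BA ∩ DA ∥ CB]
   → B = (-11, 2)
3. E_x = -19/2  [E divides CA with CE:EA = 3/4:1/4]
4. E_y = 31/4  [E divides CA with CE:EA = 3/4:1/4]
   → E = (-19/2, 31/4)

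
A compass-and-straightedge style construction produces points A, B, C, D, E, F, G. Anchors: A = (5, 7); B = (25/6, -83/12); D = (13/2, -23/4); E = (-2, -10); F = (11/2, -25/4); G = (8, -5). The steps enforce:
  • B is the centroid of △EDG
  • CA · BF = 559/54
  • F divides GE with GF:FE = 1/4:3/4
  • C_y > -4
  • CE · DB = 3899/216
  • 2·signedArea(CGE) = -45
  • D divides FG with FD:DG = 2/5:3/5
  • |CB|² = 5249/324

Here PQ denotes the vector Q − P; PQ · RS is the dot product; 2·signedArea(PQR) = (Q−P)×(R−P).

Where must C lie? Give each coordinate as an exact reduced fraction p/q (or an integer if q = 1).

C = (43/18, -119/36)

1. C_x = 43/18  [CA · BF = 559/54 ∩ 2·signedArea(CGE) = -45]
2. C_y = -119/36  [CA · BF = 559/54 ∩ 2·signedArea(CGE) = -45]
   → C = (43/18, -119/36)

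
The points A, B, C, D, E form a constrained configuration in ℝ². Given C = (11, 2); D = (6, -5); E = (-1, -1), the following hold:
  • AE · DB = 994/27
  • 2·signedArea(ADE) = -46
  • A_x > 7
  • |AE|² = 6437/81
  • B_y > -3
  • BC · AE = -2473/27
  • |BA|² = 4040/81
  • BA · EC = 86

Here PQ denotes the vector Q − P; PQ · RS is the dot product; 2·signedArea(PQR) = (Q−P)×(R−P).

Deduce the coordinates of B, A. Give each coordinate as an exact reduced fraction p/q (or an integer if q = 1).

A = (70/9, 5/9)
B = (4/3, -7/3)

1. A_x = 70/9  [line -4·x + -7·y + 35 = 0 ∩ |AE|² = 6437/81]
2. A_y = 5/9  [line -4·x + -7·y + 35 = 0 ∩ |AE|² = 6437/81]
   → A = (70/9, 5/9)
3. B_x = 4/3  [BC · AE = -2473/27 ∩ BA · EC = 86]
4. B_y = -7/3  [BC · AE = -2473/27 ∩ BA · EC = 86]
   → B = (4/3, -7/3)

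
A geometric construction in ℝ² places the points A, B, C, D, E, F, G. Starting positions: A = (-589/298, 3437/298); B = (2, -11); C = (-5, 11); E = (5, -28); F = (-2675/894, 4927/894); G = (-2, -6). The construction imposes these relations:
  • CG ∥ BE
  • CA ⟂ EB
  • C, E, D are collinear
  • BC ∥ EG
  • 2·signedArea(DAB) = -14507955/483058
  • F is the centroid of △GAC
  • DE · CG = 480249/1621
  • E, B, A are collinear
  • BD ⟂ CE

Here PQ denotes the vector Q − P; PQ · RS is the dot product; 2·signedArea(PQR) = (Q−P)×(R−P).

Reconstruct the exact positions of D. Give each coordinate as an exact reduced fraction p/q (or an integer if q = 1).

1. D_x = 1175/1621  [C, E, D are collinear ∩ BD ⟂ CE]
2. D_y = -18361/1621  [C, E, D are collinear ∩ BD ⟂ CE]
   → D = (1175/1621, -18361/1621)

D = (1175/1621, -18361/1621)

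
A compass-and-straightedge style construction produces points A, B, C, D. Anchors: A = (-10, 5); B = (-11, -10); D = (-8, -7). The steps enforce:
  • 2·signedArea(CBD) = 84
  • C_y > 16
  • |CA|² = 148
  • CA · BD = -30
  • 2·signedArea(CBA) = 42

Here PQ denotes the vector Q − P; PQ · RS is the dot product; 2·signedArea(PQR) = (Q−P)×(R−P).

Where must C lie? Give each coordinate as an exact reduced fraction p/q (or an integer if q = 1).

1. C_x = -12  [2·signedArea(CBD) = 84 ∩ CA · BD = -30]
2. C_y = 17  [2·signedArea(CBD) = 84 ∩ CA · BD = -30]
   → C = (-12, 17)

C = (-12, 17)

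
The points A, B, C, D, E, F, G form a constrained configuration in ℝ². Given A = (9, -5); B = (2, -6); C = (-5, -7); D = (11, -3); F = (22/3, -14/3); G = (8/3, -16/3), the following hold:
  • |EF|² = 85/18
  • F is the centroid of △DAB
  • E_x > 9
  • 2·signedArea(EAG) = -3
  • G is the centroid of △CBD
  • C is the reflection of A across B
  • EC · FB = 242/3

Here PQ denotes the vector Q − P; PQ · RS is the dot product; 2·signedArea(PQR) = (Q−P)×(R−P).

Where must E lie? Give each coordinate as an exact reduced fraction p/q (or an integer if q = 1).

1. E_x = 19/2  [EC · FB = 242/3 ∩ 2·signedArea(EAG) = -3]
2. E_y = -9/2  [EC · FB = 242/3 ∩ 2·signedArea(EAG) = -3]
   → E = (19/2, -9/2)

E = (19/2, -9/2)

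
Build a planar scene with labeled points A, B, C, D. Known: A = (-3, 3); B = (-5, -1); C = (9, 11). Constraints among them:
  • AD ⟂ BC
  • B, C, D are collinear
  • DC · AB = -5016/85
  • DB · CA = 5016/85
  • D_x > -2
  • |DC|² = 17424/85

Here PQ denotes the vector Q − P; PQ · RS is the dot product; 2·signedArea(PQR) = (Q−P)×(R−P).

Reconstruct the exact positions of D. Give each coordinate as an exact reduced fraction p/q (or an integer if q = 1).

1. D_x = -159/85  [B, C, D are collinear ∩ AD ⟂ BC]
2. D_y = 143/85  [B, C, D are collinear ∩ AD ⟂ BC]
   → D = (-159/85, 143/85)

D = (-159/85, 143/85)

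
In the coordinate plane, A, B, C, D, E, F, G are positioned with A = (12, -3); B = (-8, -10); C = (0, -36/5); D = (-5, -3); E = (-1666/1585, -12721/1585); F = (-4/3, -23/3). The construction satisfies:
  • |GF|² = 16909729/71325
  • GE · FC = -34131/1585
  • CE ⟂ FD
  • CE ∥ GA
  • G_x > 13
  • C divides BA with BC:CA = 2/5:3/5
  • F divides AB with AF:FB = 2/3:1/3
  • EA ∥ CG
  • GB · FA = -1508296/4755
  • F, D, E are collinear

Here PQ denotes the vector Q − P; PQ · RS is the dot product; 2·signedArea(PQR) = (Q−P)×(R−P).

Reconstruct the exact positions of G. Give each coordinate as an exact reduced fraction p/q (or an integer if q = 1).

G = (20686/1585, -3446/1585)

1. G_x = 20686/1585  [CE ∥ GA ∩ EA ∥ CG]
2. G_y = -3446/1585  [CE ∥ GA ∩ EA ∥ CG]
   → G = (20686/1585, -3446/1585)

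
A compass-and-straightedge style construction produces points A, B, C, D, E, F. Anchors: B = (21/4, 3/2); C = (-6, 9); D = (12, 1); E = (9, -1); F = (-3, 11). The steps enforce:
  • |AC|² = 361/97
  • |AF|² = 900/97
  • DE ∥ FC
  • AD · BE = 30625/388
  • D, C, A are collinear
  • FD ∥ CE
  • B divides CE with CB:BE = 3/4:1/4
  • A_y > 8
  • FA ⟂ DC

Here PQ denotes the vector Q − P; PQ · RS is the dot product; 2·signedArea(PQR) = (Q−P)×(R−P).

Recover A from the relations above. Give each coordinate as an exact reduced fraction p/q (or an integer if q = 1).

A = (-411/97, 797/97)

1. A_x = -411/97  [D, C, A are collinear ∩ FA ⟂ DC]
2. A_y = 797/97  [D, C, A are collinear ∩ FA ⟂ DC]
   → A = (-411/97, 797/97)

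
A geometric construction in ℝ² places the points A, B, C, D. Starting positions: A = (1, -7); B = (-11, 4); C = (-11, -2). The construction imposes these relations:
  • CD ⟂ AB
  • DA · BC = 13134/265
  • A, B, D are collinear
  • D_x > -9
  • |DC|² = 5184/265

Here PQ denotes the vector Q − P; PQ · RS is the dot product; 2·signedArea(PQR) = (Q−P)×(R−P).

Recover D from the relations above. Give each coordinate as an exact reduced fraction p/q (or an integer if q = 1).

D = (-2123/265, 334/265)

1. D_x = -2123/265  [A, B, D are collinear ∩ CD ⟂ AB]
2. D_y = 334/265  [A, B, D are collinear ∩ CD ⟂ AB]
   → D = (-2123/265, 334/265)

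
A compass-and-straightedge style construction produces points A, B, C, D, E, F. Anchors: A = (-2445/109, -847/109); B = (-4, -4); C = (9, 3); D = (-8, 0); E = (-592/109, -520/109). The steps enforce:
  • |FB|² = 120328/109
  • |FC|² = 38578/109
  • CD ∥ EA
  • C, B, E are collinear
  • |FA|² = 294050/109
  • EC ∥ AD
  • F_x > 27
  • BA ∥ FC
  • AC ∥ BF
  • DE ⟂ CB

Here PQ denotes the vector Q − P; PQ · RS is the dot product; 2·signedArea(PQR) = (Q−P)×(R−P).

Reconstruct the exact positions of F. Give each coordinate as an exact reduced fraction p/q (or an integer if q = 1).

F = (2990/109, 738/109)

1. F_x = 2990/109  [BA ∥ FC ∩ AC ∥ BF]
2. F_y = 738/109  [BA ∥ FC ∩ AC ∥ BF]
   → F = (2990/109, 738/109)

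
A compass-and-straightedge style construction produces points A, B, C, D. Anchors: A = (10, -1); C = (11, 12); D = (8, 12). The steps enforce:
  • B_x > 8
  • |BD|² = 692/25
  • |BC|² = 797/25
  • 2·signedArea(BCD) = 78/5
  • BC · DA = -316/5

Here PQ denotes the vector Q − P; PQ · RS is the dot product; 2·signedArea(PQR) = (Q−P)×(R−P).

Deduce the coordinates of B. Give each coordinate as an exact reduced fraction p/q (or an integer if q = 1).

1. B_x = 44/5  [2·signedArea(BCD) = 78/5 ∩ BC · DA = -316/5]
2. B_y = 34/5  [2·signedArea(BCD) = 78/5 ∩ BC · DA = -316/5]
   → B = (44/5, 34/5)

B = (44/5, 34/5)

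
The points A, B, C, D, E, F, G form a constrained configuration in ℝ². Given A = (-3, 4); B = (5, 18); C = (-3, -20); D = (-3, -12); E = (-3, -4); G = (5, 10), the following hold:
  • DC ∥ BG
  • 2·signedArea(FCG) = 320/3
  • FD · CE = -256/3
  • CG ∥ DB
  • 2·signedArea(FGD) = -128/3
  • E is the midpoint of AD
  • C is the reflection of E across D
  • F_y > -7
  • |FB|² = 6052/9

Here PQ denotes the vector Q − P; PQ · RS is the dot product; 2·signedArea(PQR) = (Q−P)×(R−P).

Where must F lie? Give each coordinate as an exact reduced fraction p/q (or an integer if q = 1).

1. F_x = -3  [2·signedArea(FCG) = 320/3 ∩ FD · CE = -256/3]
2. F_y = -20/3  [2·signedArea(FCG) = 320/3 ∩ FD · CE = -256/3]
   → F = (-3, -20/3)

F = (-3, -20/3)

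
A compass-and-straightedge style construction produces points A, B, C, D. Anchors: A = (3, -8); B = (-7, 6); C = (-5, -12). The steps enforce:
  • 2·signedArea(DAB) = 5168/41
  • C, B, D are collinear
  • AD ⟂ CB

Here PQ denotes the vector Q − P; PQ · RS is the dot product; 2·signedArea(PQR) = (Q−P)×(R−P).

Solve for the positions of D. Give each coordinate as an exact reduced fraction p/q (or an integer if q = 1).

1. D_x = -219/41  [C, B, D are collinear ∩ AD ⟂ CB]
2. D_y = -366/41  [C, B, D are collinear ∩ AD ⟂ CB]
   → D = (-219/41, -366/41)

D = (-219/41, -366/41)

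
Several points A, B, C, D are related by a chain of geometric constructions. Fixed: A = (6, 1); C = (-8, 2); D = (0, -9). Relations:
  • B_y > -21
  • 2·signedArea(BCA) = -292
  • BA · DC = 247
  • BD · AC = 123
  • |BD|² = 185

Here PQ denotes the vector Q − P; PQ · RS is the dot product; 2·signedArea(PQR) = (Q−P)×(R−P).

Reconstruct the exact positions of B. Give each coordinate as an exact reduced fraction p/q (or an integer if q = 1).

B = (8, -20)

1. B_x = 8  [BA · DC = 247 ∩ BD · AC = 123]
2. B_y = -20  [BA · DC = 247 ∩ BD · AC = 123]
   → B = (8, -20)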